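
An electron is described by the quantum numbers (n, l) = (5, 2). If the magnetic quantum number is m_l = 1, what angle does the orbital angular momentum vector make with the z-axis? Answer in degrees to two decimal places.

|L| = ℏ√(l(l+1)) = √6 ℏ.
L_z = m_l ℏ = 1ℏ.
cos θ = L_z/|L| = 1/√6, so θ ≈ 65.91°.

θ ≈ 65.91°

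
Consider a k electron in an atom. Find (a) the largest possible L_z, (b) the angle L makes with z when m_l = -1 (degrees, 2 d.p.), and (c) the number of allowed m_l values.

The letter k corresponds to l = 7.
L_z,max = lℏ = 7ℏ.
For m_l = -1: cos θ = -1/√56, θ ≈ 97.68°.
There are 2l+1 = 15 values of m_l.

L_z,max = 7ℏ; θ(m_l=-1) ≈ 97.68°; 15 values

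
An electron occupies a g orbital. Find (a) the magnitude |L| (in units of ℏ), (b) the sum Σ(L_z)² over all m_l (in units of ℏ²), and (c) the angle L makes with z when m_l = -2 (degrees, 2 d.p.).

|L| = 2√5 ℏ ≈ 4.472ℏ; Σ(L_z)² = 60 ℏ²; θ(m_l=-2) ≈ 116.57°

For a g orbital, l = 4.
|L| = ℏ√(4·5) = 2√5 ℏ ≈ 4.472ℏ.
Σ m_l² = 60, so Σ(L_z)² = 60 ℏ².
For m_l = -2: cos θ = -2/√20, θ ≈ 116.57°.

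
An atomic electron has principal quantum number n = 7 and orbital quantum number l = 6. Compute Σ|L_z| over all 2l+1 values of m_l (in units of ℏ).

Σ|L_z| = 42 ℏ

The allowed m_l values are -6, -5, -4, -3, -2, -1, 0, 1, 2, 3, 4, 5, 6.
Σ|m_l| = 2(1+2+…+6) = 42.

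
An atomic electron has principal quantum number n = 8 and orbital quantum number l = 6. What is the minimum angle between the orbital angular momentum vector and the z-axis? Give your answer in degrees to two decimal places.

θ_min ≈ 22.21°

|L|² = l(l+1)ℏ² = 42ℏ², so |L| = √42 ℏ.
The smallest angle corresponds to the largest L_z, i.e. m_l = l = 6, giving L_z = 6ℏ.
cos θ_min = 6/√42, so θ_min ≈ 22.21°.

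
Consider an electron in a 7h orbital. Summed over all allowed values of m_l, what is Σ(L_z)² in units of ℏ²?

The 7h subshell has l = 5.
The allowed m_l values are -5, -4, -3, -2, -1, 0, 1, 2, 3, 4, 5.
Summing m² from −5 to 5: Σ m_l² = 110.

Σ(L_z)² = 110 ℏ²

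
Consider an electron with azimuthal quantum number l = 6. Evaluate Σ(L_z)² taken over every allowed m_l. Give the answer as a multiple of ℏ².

Σ(L_z)² = 182 ℏ²

The allowed m_l values are -6, -5, -4, -3, -2, -1, 0, 1, 2, 3, 4, 5, 6.
Summing m² from −6 to 6: Σ m_l² = 182.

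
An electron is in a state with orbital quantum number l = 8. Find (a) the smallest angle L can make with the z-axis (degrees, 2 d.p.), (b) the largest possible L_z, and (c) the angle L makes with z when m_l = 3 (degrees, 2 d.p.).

cos θ_min = 8/√72, so θ_min ≈ 19.47°.
L_z,max = lℏ = 8ℏ.
For m_l = 3: cos θ = 3/√72, θ ≈ 69.30°.

θ_min ≈ 19.47°; L_z,max = 8ℏ; θ(m_l=3) ≈ 69.30°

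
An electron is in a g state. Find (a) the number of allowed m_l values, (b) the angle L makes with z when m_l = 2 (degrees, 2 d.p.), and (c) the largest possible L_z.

9 values; θ(m_l=2) ≈ 63.43°; L_z,max = 4ℏ

The letter g corresponds to l = 4.
There are 2l+1 = 9 values of m_l.
For m_l = 2: cos θ = 2/√20, θ ≈ 63.43°.
L_z,max = lℏ = 4ℏ.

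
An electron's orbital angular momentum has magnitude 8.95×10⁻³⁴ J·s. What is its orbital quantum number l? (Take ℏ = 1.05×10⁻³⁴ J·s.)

|L|/ℏ = (8.95×10⁻³⁴)/(1.05×10⁻³⁴) ≈ 8.524.
(|L|/ℏ)² = l(l+1) ≈ 72.66 ⇒ l = 8.

l = 8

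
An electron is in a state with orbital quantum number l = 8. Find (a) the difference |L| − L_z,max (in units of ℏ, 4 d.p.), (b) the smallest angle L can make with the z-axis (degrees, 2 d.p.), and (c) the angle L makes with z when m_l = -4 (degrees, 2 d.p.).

|L| − L_z,max = (6√2 − 8)ℏ ≈ 0.4853ℏ.
cos θ_min = 8/√72, so θ_min ≈ 19.47°.
For m_l = -4: cos θ = -4/√72, θ ≈ 118.13°.

|L|−L_z,max ≈ 0.4853ℏ; θ_min ≈ 19.47°; θ(m_l=-4) ≈ 118.13°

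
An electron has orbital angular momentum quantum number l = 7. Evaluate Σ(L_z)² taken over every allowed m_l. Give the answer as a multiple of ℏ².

Σ(L_z)² = 280 ℏ²

m_l ∈ {-7, -6, -5, -4, -3, -2, -1, 0, 1, 2, 3, 4, 5, 6, 7}.
Summing m² from −7 to 7: Σ m_l² = 280.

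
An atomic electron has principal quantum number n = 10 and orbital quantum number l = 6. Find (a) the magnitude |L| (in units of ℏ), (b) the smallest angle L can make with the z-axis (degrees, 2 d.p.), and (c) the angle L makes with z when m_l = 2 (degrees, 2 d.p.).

|L| = ℏ√(6·7) = √42 ℏ ≈ 6.481ℏ.
cos θ_min = 6/√42, so θ_min ≈ 22.21°.
For m_l = 2: cos θ = 2/√42, θ ≈ 72.02°.

|L| = √42 ℏ ≈ 6.481ℏ; θ_min ≈ 22.21°; θ(m_l=2) ≈ 72.02°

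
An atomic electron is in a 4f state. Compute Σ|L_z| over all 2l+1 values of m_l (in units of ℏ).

4f means n = 4, l = 3.
m_l ∈ {-3, -2, -1, 0, 1, 2, 3}.
Σ|m_l| = l(l+1) = 12.

Σ|L_z| = 12 ℏ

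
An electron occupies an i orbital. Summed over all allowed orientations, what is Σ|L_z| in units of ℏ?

For an i orbital, l = 6.
m_l ∈ {-6, -5, -4, -3, -2, -1, 0, 1, 2, 3, 4, 5, 6}.
Σ|m_l| = 2·6(6+1)/2 = 42.

Σ|L_z| = 42 ℏ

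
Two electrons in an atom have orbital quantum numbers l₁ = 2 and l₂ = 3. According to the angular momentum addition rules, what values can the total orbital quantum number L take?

The total orbital quantum number L ranges from |l₁ − l₂| to l₁ + l₂ in integer steps.
So L can be 1, 2, 3, 4, 5.

L = 1, 2, 3, 4, 5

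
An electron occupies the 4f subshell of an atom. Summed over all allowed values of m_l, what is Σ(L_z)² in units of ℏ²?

The 4f subshell has l = 3.
The allowed m_l values are -3, -2, -1, 0, 1, 2, 3.
Summing m² from −3 to 3: Σ m_l² = 28.

Σ(L_z)² = 28 ℏ²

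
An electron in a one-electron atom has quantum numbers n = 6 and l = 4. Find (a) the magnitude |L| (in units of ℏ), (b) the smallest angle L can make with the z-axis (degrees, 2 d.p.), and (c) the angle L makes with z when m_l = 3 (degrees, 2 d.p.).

|L| = ℏ√(4·5) = 2√5 ℏ ≈ 4.472ℏ.
cos θ_min = 4/√20, so θ_min ≈ 26.57°.
For m_l = 3: cos θ = 3/√20, θ ≈ 47.87°.

|L| = 2√5 ℏ ≈ 4.472ℏ; θ_min ≈ 26.57°; θ(m_l=3) ≈ 47.87°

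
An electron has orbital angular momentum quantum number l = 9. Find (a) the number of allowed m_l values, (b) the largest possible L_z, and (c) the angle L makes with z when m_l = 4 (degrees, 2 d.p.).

There are 2l+1 = 19 values of m_l.
L_z,max = lℏ = 9ℏ.
For m_l = 4: cos θ = 4/√90, θ ≈ 65.06°.

19 values; L_z,max = 9ℏ; θ(m_l=4) ≈ 65.06°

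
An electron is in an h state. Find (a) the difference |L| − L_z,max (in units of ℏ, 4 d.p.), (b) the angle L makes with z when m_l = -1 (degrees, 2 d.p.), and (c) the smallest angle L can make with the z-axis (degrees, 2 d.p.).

|L|−L_z,max ≈ 0.4772ℏ; θ(m_l=-1) ≈ 100.52°; θ_min ≈ 24.09°

For an h orbital, l = 5.
|L| − L_z,max = (√30 − 5)ℏ ≈ 0.4772ℏ.
For m_l = -1: cos θ = -1/√30, θ ≈ 100.52°.
cos θ_min = 5/√30, so θ_min ≈ 24.09°.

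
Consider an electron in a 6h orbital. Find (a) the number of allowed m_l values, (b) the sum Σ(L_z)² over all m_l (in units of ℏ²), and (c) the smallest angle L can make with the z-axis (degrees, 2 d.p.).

11 values; Σ(L_z)² = 110 ℏ²; θ_min ≈ 24.09°

For 6h, l = 5.
There are 2l+1 = 11 values of m_l.
Σ m_l² = 110, so Σ(L_z)² = 110 ℏ².
cos θ_min = 5/√30, so θ_min ≈ 24.09°.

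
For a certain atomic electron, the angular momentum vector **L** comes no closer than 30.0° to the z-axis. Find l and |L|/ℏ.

l = 3, |L| = 2√3 ℏ ≈ 3.464ℏ

At minimum angle, m_l = l, so cos θ = l/√(l(l+1)); cos²θ = l/(l+1) = 0.7500.
Thus l = 0.7500/(1 − 0.7500) ≈ 3.
Then |L| = ℏ√(3·4) = 2√3 ℏ.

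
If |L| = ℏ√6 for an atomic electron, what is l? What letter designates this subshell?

l = 2 (d orbital)

(|L|/ℏ)² = l(l+1) = 6.
Solving: l = 2.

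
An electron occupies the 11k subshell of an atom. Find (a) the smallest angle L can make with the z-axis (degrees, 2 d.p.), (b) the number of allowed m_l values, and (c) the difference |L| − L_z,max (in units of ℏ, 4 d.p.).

θ_min ≈ 20.70°; 15 values; |L|−L_z,max ≈ 0.4833ℏ

The 11k subshell has l = 7.
cos θ_min = 7/√56, so θ_min ≈ 20.70°.
There are 2l+1 = 15 values of m_l.
|L| − L_z,max = (2√14 − 7)ℏ ≈ 0.4833ℏ.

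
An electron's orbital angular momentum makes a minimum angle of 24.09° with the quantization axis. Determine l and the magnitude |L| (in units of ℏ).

l = 5, |L| = √30 ℏ ≈ 5.477ℏ

cos θ_min = l/√(l(l+1)) = √(l/(l+1)), so l/(l+1) = cos²(24.09°) = 0.8334.
Solving: l = 5.
Then |L| = ℏ√(5·6) = √30 ℏ.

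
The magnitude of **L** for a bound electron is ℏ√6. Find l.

|L| = ℏ√(l(l+1)), so l(l+1) = 6.
The positive root is l = 2.

l = 2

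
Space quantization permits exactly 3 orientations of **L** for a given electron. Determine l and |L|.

l = 1, |L| = √2 ℏ ≈ 1.414ℏ

3 = 2l + 1, so l = (3−1)/2 = 1.
|L| = ℏ√(l(l+1)) = ℏ√(1·2) = √2 ℏ.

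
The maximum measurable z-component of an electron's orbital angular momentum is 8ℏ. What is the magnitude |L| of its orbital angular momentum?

|L| = 6√2 ℏ ≈ 8.485ℏ

L_z,max = lℏ, so l = 8.
|L| = ℏ√(l(l+1)) = 6√2 ℏ.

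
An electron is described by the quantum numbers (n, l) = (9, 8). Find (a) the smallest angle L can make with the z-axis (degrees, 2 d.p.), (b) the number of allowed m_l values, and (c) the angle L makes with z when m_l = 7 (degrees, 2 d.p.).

θ_min ≈ 19.47°; 17 values; θ(m_l=7) ≈ 34.42°

cos θ_min = 8/√72, so θ_min ≈ 19.47°.
There are 2l+1 = 17 values of m_l.
For m_l = 7: cos θ = 7/√72, θ ≈ 34.42°.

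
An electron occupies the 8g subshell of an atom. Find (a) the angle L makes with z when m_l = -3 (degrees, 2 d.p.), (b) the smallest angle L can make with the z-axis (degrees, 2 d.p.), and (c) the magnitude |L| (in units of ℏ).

θ(m_l=-3) ≈ 132.13°; θ_min ≈ 26.57°; |L| = 2√5 ℏ ≈ 4.472ℏ

The 8g subshell has l = 4.
For m_l = -3: cos θ = -3/√20, θ ≈ 132.13°.
cos θ_min = 4/√20, so θ_min ≈ 26.57°.
|L| = ℏ√(4·5) = 2√5 ℏ ≈ 4.472ℏ.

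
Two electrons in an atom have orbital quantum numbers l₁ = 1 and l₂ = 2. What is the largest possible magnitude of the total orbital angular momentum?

By the triangle rule, |l₁ − l₂| ≤ L ≤ l₁ + l₂.
Allowed values: L = 1, 2, 3.
The largest magnitude corresponds to L = 3: |L_tot| = ℏ√(3·4) = 2√3 ℏ.

|L_tot|_max = 2√3 ℏ ≈ 3.464ℏ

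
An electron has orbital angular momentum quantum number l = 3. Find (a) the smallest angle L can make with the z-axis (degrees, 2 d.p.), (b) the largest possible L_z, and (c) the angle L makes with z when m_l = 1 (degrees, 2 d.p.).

cos θ_min = 3/√12, so θ_min ≈ 30.00°.
L_z,max = lℏ = 3ℏ.
For m_l = 1: cos θ = 1/√12, θ ≈ 73.22°.

θ_min ≈ 30.00°; L_z,max = 3ℏ; θ(m_l=1) ≈ 73.22°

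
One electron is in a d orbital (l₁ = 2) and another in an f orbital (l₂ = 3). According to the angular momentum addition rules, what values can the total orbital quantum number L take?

L runs from |2 − 3| = 1 to 2 + 3 = 5.
L ∈ {1, 2, 3, 4, 5}.

L = 1, 2, 3, 4, 5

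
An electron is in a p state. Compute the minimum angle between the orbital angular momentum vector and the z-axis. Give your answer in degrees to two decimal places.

The letter p corresponds to l = 1.
|L| = √(l(l+1)) ℏ = √2 ℏ.
The smallest angle corresponds to the largest L_z, i.e. m_l = l = 1, giving L_z = 1ℏ.
cos θ_min = 1/√2, so θ_min ≈ 45.00°.

θ_min ≈ 45.00°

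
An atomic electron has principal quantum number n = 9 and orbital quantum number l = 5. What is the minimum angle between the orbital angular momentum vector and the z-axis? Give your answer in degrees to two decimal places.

|L| = √(l(l+1)) ℏ = √30 ℏ.
The smallest angle corresponds to the largest L_z, i.e. m_l = l = 5, giving L_z = 5ℏ.
cos θ_min = 5/√30, so θ_min ≈ 24.09°.

θ_min ≈ 24.09°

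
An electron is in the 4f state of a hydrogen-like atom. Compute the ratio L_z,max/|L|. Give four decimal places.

4f means n = 4, l = 3.
|L| = 2√3 ℏ ≈ 3.4641ℏ, while L_z,max = lℏ = 3ℏ.
L_z,max/|L| = 3/√12 = 0.8660.

L_z,max/|L| = 0.8660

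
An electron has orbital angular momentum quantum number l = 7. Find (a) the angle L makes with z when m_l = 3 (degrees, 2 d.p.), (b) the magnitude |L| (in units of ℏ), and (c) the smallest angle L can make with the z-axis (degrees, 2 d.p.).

θ(m_l=3) ≈ 66.37°; |L| = 2√14 ℏ ≈ 7.483ℏ; θ_min ≈ 20.70°

For m_l = 3: cos θ = 3/√56, θ ≈ 66.37°.
|L| = ℏ√(7·8) = 2√14 ℏ ≈ 7.483ℏ.
cos θ_min = 7/√56, so θ_min ≈ 20.70°.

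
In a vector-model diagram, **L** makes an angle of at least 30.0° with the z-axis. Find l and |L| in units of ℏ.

l = 3, |L| = 2√3 ℏ ≈ 3.464ℏ

cos²θ_min = l/(l+1) = 0.7500.
l = cos²θ/sin²θ ≈ 3.
Then |L| = ℏ√(3·4) = 2√3 ℏ.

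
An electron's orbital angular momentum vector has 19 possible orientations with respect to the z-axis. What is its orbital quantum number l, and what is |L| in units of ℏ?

2l + 1 = 19 ⇒ l = 9.
Then |L| = √(l(l+1)) ℏ = 3√10 ℏ.

l = 9, |L| = 3√10 ℏ ≈ 9.487ℏ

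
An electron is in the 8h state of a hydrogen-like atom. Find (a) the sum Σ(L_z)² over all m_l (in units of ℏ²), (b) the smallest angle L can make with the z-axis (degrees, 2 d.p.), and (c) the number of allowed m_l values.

The 8h subshell has l = 5.
Σ m_l² = 110, so Σ(L_z)² = 110 ℏ².
cos θ_min = 5/√30, so θ_min ≈ 24.09°.
There are 2l+1 = 11 values of m_l.

Σ(L_z)² = 110 ℏ²; θ_min ≈ 24.09°; 11 values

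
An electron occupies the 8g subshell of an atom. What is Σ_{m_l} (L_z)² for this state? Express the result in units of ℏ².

Σ(L_z)² = 60 ℏ²

8g means n = 8, l = 4.
The allowed m_l values are -4, -3, -2, -1, 0, 1, 2, 3, 4.
Σ m_l² = l(l+1)(2l+1)/3 = 4·5·9/3 = 60.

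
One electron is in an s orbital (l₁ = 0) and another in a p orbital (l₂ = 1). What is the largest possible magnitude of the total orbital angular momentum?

Angular momentum addition gives L = |l₁ − l₂|, …, l₁ + l₂.
L ∈ {1}.
The largest magnitude corresponds to L = 1: |L_tot| = ℏ√(1·2) = √2 ℏ.

|L_tot|_max = √2 ℏ ≈ 1.414ℏ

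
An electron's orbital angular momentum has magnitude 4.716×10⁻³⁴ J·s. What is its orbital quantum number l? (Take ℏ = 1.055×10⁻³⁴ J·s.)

l = 4

|L|/ℏ = (4.716×10⁻³⁴)/(1.055×10⁻³⁴) ≈ 4.470.
l(l+1) ≈ 4.470² ≈ 19.98, so l = 4.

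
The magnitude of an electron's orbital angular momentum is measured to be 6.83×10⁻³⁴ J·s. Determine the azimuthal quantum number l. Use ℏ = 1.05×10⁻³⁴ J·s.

l = 6

|L|/ℏ = (6.83×10⁻³⁴)/(1.05×10⁻³⁴) ≈ 6.505.
(|L|/ℏ)² = l(l+1) ≈ 42.31 ⇒ l = 6.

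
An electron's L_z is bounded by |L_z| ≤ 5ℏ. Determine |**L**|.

|L| = √30 ℏ ≈ 5.477ℏ

The maximum L_z equals lℏ, giving l = 5.
|L| = ℏ√(l(l+1)) = √30 ℏ.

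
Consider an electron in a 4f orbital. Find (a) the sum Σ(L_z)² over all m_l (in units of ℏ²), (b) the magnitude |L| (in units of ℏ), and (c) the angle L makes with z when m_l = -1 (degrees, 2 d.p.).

The 4f subshell has l = 3.
Σ m_l² = 28, so Σ(L_z)² = 28 ℏ².
|L| = ℏ√(3·4) = 2√3 ℏ ≈ 3.464ℏ.
For m_l = -1: cos θ = -1/√12, θ ≈ 106.78°.

Σ(L_z)² = 28 ℏ²; |L| = 2√3 ℏ ≈ 3.464ℏ; θ(m_l=-1) ≈ 106.78°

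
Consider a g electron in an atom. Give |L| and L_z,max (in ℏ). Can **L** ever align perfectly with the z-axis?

No: L_z,max = 4ℏ < |L| = 2√5 ℏ ≈ 4.472ℏ

For a g orbital, l = 4.
|L| = 2√5 ℏ ≈ 4.4721ℏ, while L_z,max = lℏ = 4ℏ.
Since |L| > L_z,max, the vector can never point exactly along z; the closest it comes is θ_min = arccos(4/√20) ≈ 26.6°.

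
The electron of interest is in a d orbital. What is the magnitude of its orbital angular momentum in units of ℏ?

|L| = √6 ℏ ≈ 2.449ℏ

For a d orbital, l = 2.
|L| = ℏ√(l(l+1)) = ℏ√(2·3) = √6 ℏ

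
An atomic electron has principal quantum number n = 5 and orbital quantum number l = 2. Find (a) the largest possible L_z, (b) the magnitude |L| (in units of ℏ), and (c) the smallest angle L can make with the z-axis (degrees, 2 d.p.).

L_z,max = 2ℏ; |L| = √6 ℏ ≈ 2.449ℏ; θ_min ≈ 35.26°

L_z,max = lℏ = 2ℏ.
|L| = ℏ√(2·3) = √6 ℏ ≈ 2.449ℏ.
cos θ_min = 2/√6, so θ_min ≈ 35.26°.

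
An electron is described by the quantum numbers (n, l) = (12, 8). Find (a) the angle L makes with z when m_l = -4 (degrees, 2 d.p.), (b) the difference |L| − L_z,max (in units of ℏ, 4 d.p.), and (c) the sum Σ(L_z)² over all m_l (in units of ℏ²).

For m_l = -4: cos θ = -4/√72, θ ≈ 118.13°.
|L| − L_z,max = (6√2 − 8)ℏ ≈ 0.4853ℏ.
Σ m_l² = 408, so Σ(L_z)² = 408 ℏ².

θ(m_l=-4) ≈ 118.13°; |L|−L_z,max ≈ 0.4853ℏ; Σ(L_z)² = 408 ℏ²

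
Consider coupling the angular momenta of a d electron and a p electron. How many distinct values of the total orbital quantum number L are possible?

3

The total orbital quantum number L ranges from |l₁ − l₂| to l₁ + l₂ in integer steps.
Allowed values: L = 1, 2, 3.
That is 3 values.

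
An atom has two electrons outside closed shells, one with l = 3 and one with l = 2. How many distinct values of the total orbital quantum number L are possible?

5

Angular momentum addition gives L = |l₁ − l₂|, …, l₁ + l₂.
Allowed values: L = 1, 2, 3, 4, 5.
That is 5 values.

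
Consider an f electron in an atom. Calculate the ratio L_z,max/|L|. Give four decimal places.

L_z,max/|L| = 0.8660

For an f orbital, l = 3.
|L| = 2√3 ℏ ≈ 3.4641ℏ, while L_z,max = lℏ = 3ℏ.
L_z,max/|L| = 3/√12 = 0.8660.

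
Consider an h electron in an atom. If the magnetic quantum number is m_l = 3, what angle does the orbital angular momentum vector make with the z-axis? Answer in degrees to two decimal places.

θ ≈ 56.79°

An h state has l = 5.
|L|² = l(l+1)ℏ² = 30ℏ², so |L| = √30 ℏ.
L_z = m_l ℏ = 3ℏ.
cos θ = L_z/|L| = 3/√30, so θ ≈ 56.79°.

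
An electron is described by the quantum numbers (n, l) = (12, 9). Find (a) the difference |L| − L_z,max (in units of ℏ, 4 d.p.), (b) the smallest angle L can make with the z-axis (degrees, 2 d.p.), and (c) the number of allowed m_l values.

|L| − L_z,max = (3√10 − 9)ℏ ≈ 0.4868ℏ.
cos θ_min = 9/√90, so θ_min ≈ 18.43°.
There are 2l+1 = 19 values of m_l.

|L|−L_z,max ≈ 0.4868ℏ; θ_min ≈ 18.43°; 19 values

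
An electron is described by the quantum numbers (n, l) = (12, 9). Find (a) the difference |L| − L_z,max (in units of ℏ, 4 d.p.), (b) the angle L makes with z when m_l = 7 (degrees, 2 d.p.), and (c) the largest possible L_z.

|L| − L_z,max = (3√10 − 9)ℏ ≈ 0.4868ℏ.
For m_l = 7: cos θ = 7/√90, θ ≈ 42.45°.
L_z,max = lℏ = 9ℏ.

|L|−L_z,max ≈ 0.4868ℏ; θ(m_l=7) ≈ 42.45°; L_z,max = 9ℏ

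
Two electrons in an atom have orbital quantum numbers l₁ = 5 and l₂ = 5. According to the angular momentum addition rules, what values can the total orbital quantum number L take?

L = 0, 1, 2, 3, 4, 5, 6, 7, 8, 9, 10

Angular momentum addition gives L = |l₁ − l₂|, …, l₁ + l₂.
Allowed values: L = 0, 1, 2, 3, 4, 5, 6, 7, 8, 9, 10.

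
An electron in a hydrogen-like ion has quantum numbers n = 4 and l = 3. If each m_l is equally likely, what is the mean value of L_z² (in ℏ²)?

⟨L_z²⟩ = 4 ℏ²

The allowed m_l values are -3, -2, -1, 0, 1, 2, 3.
Average of L_z² over 7 states: 28/7 ℏ² = 4 ℏ².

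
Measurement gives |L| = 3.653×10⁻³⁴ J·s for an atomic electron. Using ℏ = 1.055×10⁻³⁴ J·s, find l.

l = 3

|L|/ℏ = (3.653×10⁻³⁴)/(1.055×10⁻³⁴) ≈ 3.463.
(|L|/ℏ)² = l(l+1) ≈ 11.99 ⇒ l = 3.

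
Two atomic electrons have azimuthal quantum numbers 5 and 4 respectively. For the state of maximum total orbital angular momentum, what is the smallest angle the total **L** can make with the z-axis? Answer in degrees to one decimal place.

θ_min ≈ 18.4°

The total orbital quantum number L ranges from |l₁ − l₂| to l₁ + l₂ in integer steps.
Allowed values: L = 1, 2, 3, 4, 5, 6, 7, 8, 9.
The maximum is L = 9, with |L_tot| = ℏ√(9·10) = 3√10 ℏ.
The minimum angle with z is arccos(9/√90) ≈ 18.4°.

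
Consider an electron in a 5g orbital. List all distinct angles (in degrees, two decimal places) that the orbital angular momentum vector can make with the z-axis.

5g means n = 5, l = 4.
|L| = ℏ√(l(l+1)) = 2√5 ℏ.
cos θ = m_l/√20 for each m_l ∈ {-4, -3, -2, -1, 0, 1, 2, 3, 4}.

θ ∈ {26.57°, 47.87°, 63.43°, 77.08°, 90.00°, 102.92°, 116.57°, 132.13°, 153.43°}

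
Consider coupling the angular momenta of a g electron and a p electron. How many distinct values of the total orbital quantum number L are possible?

3

The total orbital quantum number L ranges from |l₁ − l₂| to l₁ + l₂ in integer steps.
L ∈ {3, 4, 5}.
That is 3 values.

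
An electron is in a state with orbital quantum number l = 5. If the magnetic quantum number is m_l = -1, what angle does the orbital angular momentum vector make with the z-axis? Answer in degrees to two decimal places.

|L|² = l(l+1)ℏ² = 30ℏ², so |L| = √30 ℏ.
L_z = m_l ℏ = −1ℏ.
cos θ = L_z/|L| = -1/√30, so θ ≈ 100.52°.

θ ≈ 100.52°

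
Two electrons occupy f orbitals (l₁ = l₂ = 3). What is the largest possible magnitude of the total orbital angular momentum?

|L_tot|_max = √42 ℏ ≈ 6.481ℏ

L runs from |3 − 3| = 0 to 3 + 3 = 6.
L ∈ {0, 1, 2, 3, 4, 5, 6}.
The largest magnitude corresponds to L = 6: |L_tot| = ℏ√(6·7) = √42 ℏ.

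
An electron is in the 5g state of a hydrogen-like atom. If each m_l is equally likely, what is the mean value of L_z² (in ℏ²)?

For 5g, l = 4.
m_l ∈ {-4, -3, -2, -1, 0, 1, 2, 3, 4}.
⟨L_z²⟩ = ℏ²·l(l+1)/3 = 6.667ℏ².

⟨L_z²⟩ = 6.667 ℏ²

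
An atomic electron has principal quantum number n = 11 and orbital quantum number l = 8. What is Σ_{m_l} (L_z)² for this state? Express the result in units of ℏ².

m_l ∈ {-8, -7, -6, -5, -4, -3, -2, -1, 0, 1, 2, 3, 4, 5, 6, 7, 8}.
Summing m² from −8 to 8: Σ m_l² = 408.

Σ(L_z)² = 408 ℏ²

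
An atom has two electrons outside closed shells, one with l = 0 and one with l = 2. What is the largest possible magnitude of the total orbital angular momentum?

|L_tot|_max = √6 ℏ ≈ 2.449ℏ

By the triangle rule, |l₁ − l₂| ≤ L ≤ l₁ + l₂.
L ∈ {2}.
The largest magnitude corresponds to L = 2: |L_tot| = ℏ√(2·3) = √6 ℏ.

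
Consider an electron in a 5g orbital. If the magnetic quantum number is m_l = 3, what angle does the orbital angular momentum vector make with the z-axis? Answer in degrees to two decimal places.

θ ≈ 47.87°

The 5g subshell has l = 4.
|L| = ℏ√(l(l+1)) = 2√5 ℏ.
L_z = m_l ℏ = 3ℏ.
cos θ = L_z/|L| = 3/√20, so θ ≈ 47.87°.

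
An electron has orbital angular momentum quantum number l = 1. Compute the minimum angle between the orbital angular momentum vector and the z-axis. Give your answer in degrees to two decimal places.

θ_min ≈ 45.00°

|L| = √(l(l+1)) ℏ = √2 ℏ.
The smallest angle corresponds to the largest L_z, i.e. m_l = l = 1, giving L_z = 1ℏ.
cos θ_min = 1/√2, so θ_min ≈ 45.00°.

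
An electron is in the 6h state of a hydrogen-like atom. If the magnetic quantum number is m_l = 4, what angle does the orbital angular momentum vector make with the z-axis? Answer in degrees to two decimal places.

For 6h, l = 5.
|L| = √(l(l+1)) ℏ = √30 ℏ.
L_z = m_l ℏ = 4ℏ.
cos θ = L_z/|L| = 4/√30, so θ ≈ 43.09°.

θ ≈ 43.09°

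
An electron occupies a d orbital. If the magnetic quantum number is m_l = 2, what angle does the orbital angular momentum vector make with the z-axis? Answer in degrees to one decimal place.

For a d orbital, l = 2.
|L|² = l(l+1)ℏ² = 6ℏ², so |L| = √6 ℏ.
L_z = m_l ℏ = 2ℏ.
cos θ = L_z/|L| = 2/√6, so θ ≈ 35.3°.

θ ≈ 35.3°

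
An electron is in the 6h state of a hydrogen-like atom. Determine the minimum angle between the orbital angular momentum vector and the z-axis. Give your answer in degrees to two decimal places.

For 6h, l = 5.
|L| = ℏ√(l(l+1)) = √30 ℏ.
The smallest angle corresponds to the largest L_z, i.e. m_l = l = 5, giving L_z = 5ℏ.
cos θ_min = 5/√30, so θ_min ≈ 24.09°.

θ_min ≈ 24.09°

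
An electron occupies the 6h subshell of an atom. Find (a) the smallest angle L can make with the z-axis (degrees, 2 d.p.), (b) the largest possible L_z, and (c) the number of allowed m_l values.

For 6h, l = 5.
cos θ_min = 5/√30, so θ_min ≈ 24.09°.
L_z,max = lℏ = 5ℏ.
There are 2l+1 = 11 values of m_l.

θ_min ≈ 24.09°; L_z,max = 5ℏ; 11 values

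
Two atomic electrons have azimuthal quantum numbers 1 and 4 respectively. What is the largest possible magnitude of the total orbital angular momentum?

Angular momentum addition gives L = |l₁ − l₂|, …, l₁ + l₂.
So L can be 3, 4, 5.
The largest magnitude corresponds to L = 5: |L_tot| = ℏ√(5·6) = √30 ℏ.

|L_tot|_max = √30 ℏ ≈ 5.477ℏ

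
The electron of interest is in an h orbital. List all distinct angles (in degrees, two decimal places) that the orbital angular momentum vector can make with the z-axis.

θ ∈ {24.09°, 43.09°, 56.79°, 68.58°, 79.48°, 90.00°, 100.52°, 111.42°, 123.21°, 136.91°, 155.91°}

For an h orbital, l = 5.
|L| = ℏ√(l(l+1)) = √30 ℏ.
cos θ = m_l/√30 for each m_l ∈ {-5, -4, -3, -2, -1, 0, 1, 2, 3, 4, 5}.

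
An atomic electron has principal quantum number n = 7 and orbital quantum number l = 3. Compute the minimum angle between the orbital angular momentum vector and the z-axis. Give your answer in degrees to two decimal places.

|L|² = l(l+1)ℏ² = 12ℏ², so |L| = 2√3 ℏ.
The smallest angle corresponds to the largest L_z, i.e. m_l = l = 3, giving L_z = 3ℏ.
cos θ_min = 3/√12, so θ_min ≈ 30.00°.

θ_min ≈ 30.00°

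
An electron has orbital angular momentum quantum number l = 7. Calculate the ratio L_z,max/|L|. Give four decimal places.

L_z,max/|L| = 0.9354

|L| = 2√14 ℏ ≈ 7.4833ℏ, while L_z,max = lℏ = 7ℏ.
L_z,max/|L| = 7/√56 = 0.9354.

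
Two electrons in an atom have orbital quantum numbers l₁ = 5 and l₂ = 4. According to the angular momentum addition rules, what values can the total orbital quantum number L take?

L = 1, 2, 3, 4, 5, 6, 7, 8, 9

L runs from |5 − 4| = 1 to 5 + 4 = 9.
So L can be 1, 2, 3, 4, 5, 6, 7, 8, 9.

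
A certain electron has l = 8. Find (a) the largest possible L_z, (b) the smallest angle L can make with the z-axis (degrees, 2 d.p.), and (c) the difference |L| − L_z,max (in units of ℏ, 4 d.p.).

L_z,max = lℏ = 8ℏ.
cos θ_min = 8/√72, so θ_min ≈ 19.47°.
|L| − L_z,max = (6√2 − 8)ℏ ≈ 0.4853ℏ.

L_z,max = 8ℏ; θ_min ≈ 19.47°; |L|−L_z,max ≈ 0.4853ℏ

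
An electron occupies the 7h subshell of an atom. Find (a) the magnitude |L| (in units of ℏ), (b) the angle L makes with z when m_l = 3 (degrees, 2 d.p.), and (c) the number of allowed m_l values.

|L| = √30 ℏ ≈ 5.477ℏ; θ(m_l=3) ≈ 56.79°; 11 values

The 7h subshell has l = 5.
|L| = ℏ√(5·6) = √30 ℏ ≈ 5.477ℏ.
For m_l = 3: cos θ = 3/√30, θ ≈ 56.79°.
There are 2l+1 = 11 values of m_l.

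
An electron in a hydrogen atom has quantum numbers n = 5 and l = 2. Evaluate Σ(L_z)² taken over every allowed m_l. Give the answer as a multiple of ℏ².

m_l runs from −2 to 2, i.e. {-2, -1, 0, 1, 2}.
Σ m_l² = l(l+1)(2l+1)/3 = 2·3·5/3 = 10.

Σ(L_z)² = 10 ℏ²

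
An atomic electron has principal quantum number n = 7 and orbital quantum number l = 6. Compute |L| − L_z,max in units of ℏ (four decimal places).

|L| − L_z,max ≈ 0.4807ℏ

|L| = √42 ℏ ≈ 6.4807ℏ, while L_z,max = lℏ = 6ℏ.
The difference is (√42 − 6)ℏ ≈ 0.4807ℏ.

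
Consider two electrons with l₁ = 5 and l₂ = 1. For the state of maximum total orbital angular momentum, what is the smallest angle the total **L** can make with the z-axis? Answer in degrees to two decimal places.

θ_min ≈ 22.21°

The total orbital quantum number L ranges from |l₁ − l₂| to l₁ + l₂ in integer steps.
L ∈ {4, 5, 6}.
The maximum is L = 6, with |L_tot| = ℏ√(6·7) = √42 ℏ.
The minimum angle with z is arccos(6/√42) ≈ 22.21°.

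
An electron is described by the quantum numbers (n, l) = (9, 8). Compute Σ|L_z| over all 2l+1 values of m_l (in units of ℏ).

Σ|L_z| = 72 ℏ

The allowed m_l values are -8, -7, -6, -5, -4, -3, -2, -1, 0, 1, 2, 3, 4, 5, 6, 7, 8.
Σ|m_l| = l(l+1) = 72.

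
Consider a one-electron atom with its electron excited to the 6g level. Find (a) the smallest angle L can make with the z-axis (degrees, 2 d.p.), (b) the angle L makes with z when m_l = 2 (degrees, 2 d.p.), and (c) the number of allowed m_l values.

θ_min ≈ 26.57°; θ(m_l=2) ≈ 63.43°; 9 values

The 6g level has l = 4.
cos θ_min = 4/√20, so θ_min ≈ 26.57°.
For m_l = 2: cos θ = 2/√20, θ ≈ 63.43°.
There are 2l+1 = 9 values of m_l.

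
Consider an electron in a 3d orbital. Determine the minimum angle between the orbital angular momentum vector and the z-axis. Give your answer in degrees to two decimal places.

θ_min ≈ 35.26°

3d means n = 3, l = 2.
|L|² = l(l+1)ℏ² = 6ℏ², so |L| = √6 ℏ.
The smallest angle corresponds to the largest L_z, i.e. m_l = l = 2, giving L_z = 2ℏ.
cos θ_min = 2/√6, so θ_min ≈ 35.26°.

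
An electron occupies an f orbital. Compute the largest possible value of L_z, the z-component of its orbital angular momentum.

L_z,max = 3ℏ

For an f orbital, l = 3.
L_z = m_l ℏ with m_l ∈ {−3, …, 3}; the maximum is m_l = 3.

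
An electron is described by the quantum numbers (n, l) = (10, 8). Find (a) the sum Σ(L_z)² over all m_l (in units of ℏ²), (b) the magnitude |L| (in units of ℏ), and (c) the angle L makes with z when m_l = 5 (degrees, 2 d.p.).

Σ m_l² = 408, so Σ(L_z)² = 408 ℏ².
|L| = ℏ√(8·9) = 6√2 ℏ ≈ 8.485ℏ.
For m_l = 5: cos θ = 5/√72, θ ≈ 53.90°.

Σ(L_z)² = 408 ℏ²; |L| = 6√2 ℏ ≈ 8.485ℏ; θ(m_l=5) ≈ 53.90°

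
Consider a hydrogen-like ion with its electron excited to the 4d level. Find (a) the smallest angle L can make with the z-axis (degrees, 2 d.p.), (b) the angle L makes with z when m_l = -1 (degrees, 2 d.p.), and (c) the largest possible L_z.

θ_min ≈ 35.26°; θ(m_l=-1) ≈ 114.09°; L_z,max = 2ℏ

The 4d level has l = 2.
cos θ_min = 2/√6, so θ_min ≈ 35.26°.
For m_l = -1: cos θ = -1/√6, θ ≈ 114.09°.
L_z,max = lℏ = 2ℏ.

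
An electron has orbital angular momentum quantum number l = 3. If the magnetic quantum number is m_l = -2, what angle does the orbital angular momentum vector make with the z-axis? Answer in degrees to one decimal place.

θ ≈ 125.3°

|L| = √(l(l+1)) ℏ = 2√3 ℏ.
L_z = m_l ℏ = −2ℏ.
cos θ = L_z/|L| = -2/√12, so θ ≈ 125.3°.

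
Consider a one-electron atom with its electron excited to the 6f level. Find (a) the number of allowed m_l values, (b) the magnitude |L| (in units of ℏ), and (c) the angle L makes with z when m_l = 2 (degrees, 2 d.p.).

The 6f level has l = 3.
There are 2l+1 = 7 values of m_l.
|L| = ℏ√(3·4) = 2√3 ℏ ≈ 3.464ℏ.
For m_l = 2: cos θ = 2/√12, θ ≈ 54.74°.

7 values; |L| = 2√3 ℏ ≈ 3.464ℏ; θ(m_l=2) ≈ 54.74°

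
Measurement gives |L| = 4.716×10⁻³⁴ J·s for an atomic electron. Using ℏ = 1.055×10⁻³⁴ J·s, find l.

l = 4

Dividing by ℏ: |L|/ℏ ≈ 4.470.
l(l+1) ≈ 4.470² ≈ 19.98, so l = 4.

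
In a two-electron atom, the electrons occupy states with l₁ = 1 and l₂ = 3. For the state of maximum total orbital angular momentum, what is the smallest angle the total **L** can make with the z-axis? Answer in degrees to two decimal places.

θ_min ≈ 26.57°

The total orbital quantum number L ranges from |l₁ − l₂| to l₁ + l₂ in integer steps.
So L can be 2, 3, 4.
The maximum is L = 4, with |L_tot| = ℏ√(4·5) = 2√5 ℏ.
The minimum angle with z is arccos(4/√20) ≈ 26.57°.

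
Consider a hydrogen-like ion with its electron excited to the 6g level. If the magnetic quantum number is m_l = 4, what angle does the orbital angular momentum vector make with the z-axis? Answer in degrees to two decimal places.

θ ≈ 26.57°

The 6g level has l = 4.
|L| = ℏ√(l(l+1)) = 2√5 ℏ.
L_z = m_l ℏ = 4ℏ.
cos θ = L_z/|L| = 4/√20, so θ ≈ 26.57°.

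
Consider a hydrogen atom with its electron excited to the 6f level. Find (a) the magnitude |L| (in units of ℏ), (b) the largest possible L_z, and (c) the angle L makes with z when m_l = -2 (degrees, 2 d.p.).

The 6f level has l = 3.
|L| = ℏ√(3·4) = 2√3 ℏ ≈ 3.464ℏ.
L_z,max = lℏ = 3ℏ.
For m_l = -2: cos θ = -2/√12, θ ≈ 125.26°.

|L| = 2√3 ℏ ≈ 3.464ℏ; L_z,max = 3ℏ; θ(m_l=-2) ≈ 125.26°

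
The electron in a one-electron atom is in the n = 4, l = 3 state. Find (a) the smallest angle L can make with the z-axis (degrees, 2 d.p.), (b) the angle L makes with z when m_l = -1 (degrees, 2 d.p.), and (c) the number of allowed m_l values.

θ_min ≈ 30.00°; θ(m_l=-1) ≈ 106.78°; 7 values

cos θ_min = 3/√12, so θ_min ≈ 30.00°.
For m_l = -1: cos θ = -1/√12, θ ≈ 106.78°.
There are 2l+1 = 7 values of m_l.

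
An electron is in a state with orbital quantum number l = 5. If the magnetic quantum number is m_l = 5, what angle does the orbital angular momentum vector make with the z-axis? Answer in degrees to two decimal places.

|L|² = l(l+1)ℏ² = 30ℏ², so |L| = √30 ℏ.
L_z = m_l ℏ = 5ℏ.
cos θ = L_z/|L| = 5/√30, so θ ≈ 24.09°.

θ ≈ 24.09°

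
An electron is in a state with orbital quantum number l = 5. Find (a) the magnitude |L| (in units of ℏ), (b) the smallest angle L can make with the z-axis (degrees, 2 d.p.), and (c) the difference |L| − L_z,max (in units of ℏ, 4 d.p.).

|L| = √30 ℏ ≈ 5.477ℏ; θ_min ≈ 24.09°; |L|−L_z,max ≈ 0.4772ℏ

|L| = ℏ√(5·6) = √30 ℏ ≈ 5.477ℏ.
cos θ_min = 5/√30, so θ_min ≈ 24.09°.
|L| − L_z,max = (√30 − 5)ℏ ≈ 0.4772ℏ.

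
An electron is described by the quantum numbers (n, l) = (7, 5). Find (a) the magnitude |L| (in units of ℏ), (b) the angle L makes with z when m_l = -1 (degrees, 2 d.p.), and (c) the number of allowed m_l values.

|L| = ℏ√(5·6) = √30 ℏ ≈ 5.477ℏ.
For m_l = -1: cos θ = -1/√30, θ ≈ 100.52°.
There are 2l+1 = 11 values of m_l.

|L| = √30 ℏ ≈ 5.477ℏ; θ(m_l=-1) ≈ 100.52°; 11 values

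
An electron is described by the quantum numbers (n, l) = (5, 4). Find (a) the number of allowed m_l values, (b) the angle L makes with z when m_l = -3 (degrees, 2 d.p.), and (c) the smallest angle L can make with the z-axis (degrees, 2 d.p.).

There are 2l+1 = 9 values of m_l.
For m_l = -3: cos θ = -3/√20, θ ≈ 132.13°.
cos θ_min = 4/√20, so θ_min ≈ 26.57°.

9 values; θ(m_l=-3) ≈ 132.13°; θ_min ≈ 26.57°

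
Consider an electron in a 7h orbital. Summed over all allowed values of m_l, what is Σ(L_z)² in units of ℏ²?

For 7h, l = 5.
m_l ∈ {-5, -4, -3, -2, -1, 0, 1, 2, 3, 4, 5}.
Summing m² from −5 to 5: Σ m_l² = 110.

Σ(L_z)² = 110 ℏ²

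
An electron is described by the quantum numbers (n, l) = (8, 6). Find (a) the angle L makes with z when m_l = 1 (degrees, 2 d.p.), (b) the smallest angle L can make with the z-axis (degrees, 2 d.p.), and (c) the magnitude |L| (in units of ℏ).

For m_l = 1: cos θ = 1/√42, θ ≈ 81.12°.
cos θ_min = 6/√42, so θ_min ≈ 22.21°.
|L| = ℏ√(6·7) = √42 ℏ ≈ 6.481ℏ.

θ(m_l=1) ≈ 81.12°; θ_min ≈ 22.21°; |L| = √42 ℏ ≈ 6.481ℏ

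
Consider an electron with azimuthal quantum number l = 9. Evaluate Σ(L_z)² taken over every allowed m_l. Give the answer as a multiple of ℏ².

Σ(L_z)² = 570 ℏ²

The allowed m_l values are -9, -8, -7, -6, -5, -4, -3, -2, -1, 0, 1, 2, 3, 4, 5, 6, 7, 8, 9.
Σ m_l² = l(l+1)(2l+1)/3 = 9·10·19/3 = 570.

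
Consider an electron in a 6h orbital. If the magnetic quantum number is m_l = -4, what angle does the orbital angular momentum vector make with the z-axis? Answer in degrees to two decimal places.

θ ≈ 136.91°

6h means n = 6, l = 5.
|L| = √(l(l+1)) ℏ = √30 ℏ.
L_z = m_l ℏ = −4ℏ.
cos θ = L_z/|L| = -4/√30, so θ ≈ 136.91°.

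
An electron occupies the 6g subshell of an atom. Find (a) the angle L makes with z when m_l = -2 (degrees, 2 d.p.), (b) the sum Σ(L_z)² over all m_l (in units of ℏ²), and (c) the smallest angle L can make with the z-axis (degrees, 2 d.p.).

θ(m_l=-2) ≈ 116.57°; Σ(L_z)² = 60 ℏ²; θ_min ≈ 26.57°

6g means n = 6, l = 4.
For m_l = -2: cos θ = -2/√20, θ ≈ 116.57°.
Σ m_l² = 60, so Σ(L_z)² = 60 ℏ².
cos θ_min = 4/√20, so θ_min ≈ 26.57°.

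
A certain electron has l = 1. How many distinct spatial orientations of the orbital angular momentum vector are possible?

The number of m_l values is 2l + 1 = 2·1 + 1 = 3.

3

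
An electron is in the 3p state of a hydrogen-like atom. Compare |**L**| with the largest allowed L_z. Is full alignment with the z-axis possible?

The 3p subshell has l = 1.
|L| = √2 ℏ ≈ 1.4142ℏ, while L_z,max = lℏ = 1ℏ.
Since |L| > L_z,max, the vector can never point exactly along z; the closest it comes is θ_min = arccos(1/√2) ≈ 45.0°.

No: L_z,max = 1ℏ < |L| = √2 ℏ ≈ 1.414ℏ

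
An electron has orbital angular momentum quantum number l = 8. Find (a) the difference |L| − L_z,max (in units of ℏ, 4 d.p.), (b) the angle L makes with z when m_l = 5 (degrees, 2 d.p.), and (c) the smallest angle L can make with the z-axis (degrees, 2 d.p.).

|L|−L_z,max ≈ 0.4853ℏ; θ(m_l=5) ≈ 53.90°; θ_min ≈ 19.47°

|L| − L_z,max = (6√2 − 8)ℏ ≈ 0.4853ℏ.
For m_l = 5: cos θ = 5/√72, θ ≈ 53.90°.
cos θ_min = 8/√72, so θ_min ≈ 19.47°.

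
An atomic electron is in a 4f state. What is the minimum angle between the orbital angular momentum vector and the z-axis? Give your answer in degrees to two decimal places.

4f means n = 4, l = 3.
|L| = √(l(l+1)) ℏ = 2√3 ℏ.
The smallest angle corresponds to the largest L_z, i.e. m_l = l = 3, giving L_z = 3ℏ.
cos θ_min = 3/√12, so θ_min ≈ 30.00°.

θ_min ≈ 30.00°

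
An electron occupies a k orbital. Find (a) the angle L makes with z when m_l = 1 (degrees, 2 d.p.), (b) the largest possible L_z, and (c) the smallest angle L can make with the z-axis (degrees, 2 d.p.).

A k state has l = 7.
For m_l = 1: cos θ = 1/√56, θ ≈ 82.32°.
L_z,max = lℏ = 7ℏ.
cos θ_min = 7/√56, so θ_min ≈ 20.70°.

θ(m_l=1) ≈ 82.32°; L_z,max = 7ℏ; θ_min ≈ 20.70°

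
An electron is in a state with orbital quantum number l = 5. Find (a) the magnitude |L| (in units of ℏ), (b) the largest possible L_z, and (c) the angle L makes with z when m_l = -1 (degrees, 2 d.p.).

|L| = ℏ√(5·6) = √30 ℏ ≈ 5.477ℏ.
L_z,max = lℏ = 5ℏ.
For m_l = -1: cos θ = -1/√30, θ ≈ 100.52°.

|L| = √30 ℏ ≈ 5.477ℏ; L_z,max = 5ℏ; θ(m_l=-1) ≈ 100.52°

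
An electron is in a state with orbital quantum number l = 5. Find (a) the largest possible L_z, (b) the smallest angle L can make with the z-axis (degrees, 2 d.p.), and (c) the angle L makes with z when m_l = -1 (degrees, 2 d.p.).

L_z,max = 5ℏ; θ_min ≈ 24.09°; θ(m_l=-1) ≈ 100.52°

L_z,max = lℏ = 5ℏ.
cos θ_min = 5/√30, so θ_min ≈ 24.09°.
For m_l = -1: cos θ = -1/√30, θ ≈ 100.52°.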